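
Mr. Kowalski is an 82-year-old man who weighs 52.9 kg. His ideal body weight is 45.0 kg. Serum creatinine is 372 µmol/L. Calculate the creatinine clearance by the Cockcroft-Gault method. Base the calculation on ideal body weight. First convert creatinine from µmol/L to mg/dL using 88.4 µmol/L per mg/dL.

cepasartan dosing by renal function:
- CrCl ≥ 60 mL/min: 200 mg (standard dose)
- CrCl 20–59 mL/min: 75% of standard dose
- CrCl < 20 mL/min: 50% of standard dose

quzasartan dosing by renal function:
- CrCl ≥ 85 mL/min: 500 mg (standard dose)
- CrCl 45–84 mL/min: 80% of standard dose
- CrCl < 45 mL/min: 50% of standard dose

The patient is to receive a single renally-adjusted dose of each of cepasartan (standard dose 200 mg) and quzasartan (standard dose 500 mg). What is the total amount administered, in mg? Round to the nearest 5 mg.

350 mg

SCr = 372 / 88.4 = 4.208 mg/dL
CrCl = (140 − 82) × 45 / (72 × 4.208) = 2610.0 / 302.98 ≈ 8.6 mL/min
CrCl ≈ 9 mL/min.
cepasartan: < 20 mL/min → 50% of 200 mg = 100 mg.
quzasartan: < 45 mL/min → 50% of 500 mg = 250 mg.
Total = 100 + 250 = 350 mg.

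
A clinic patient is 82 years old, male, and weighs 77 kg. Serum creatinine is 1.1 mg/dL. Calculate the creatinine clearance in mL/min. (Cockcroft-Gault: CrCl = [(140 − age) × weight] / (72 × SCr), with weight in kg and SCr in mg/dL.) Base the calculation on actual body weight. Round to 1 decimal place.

CrCl = (140 − 82) × 77 / (72 × 1.1) = 4466.0 / 79.20 ≈ 56.4 mL/min

56.4 mL/min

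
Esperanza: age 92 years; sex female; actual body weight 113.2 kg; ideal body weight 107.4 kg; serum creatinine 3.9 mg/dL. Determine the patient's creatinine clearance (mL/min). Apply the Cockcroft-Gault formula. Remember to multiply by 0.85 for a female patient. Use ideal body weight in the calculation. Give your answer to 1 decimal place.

15.6 mL/min

CrCl = (140 − 92) × 107.4 / (72 × 3.9) × 0.85 = 5155.2 / 280.80 × 0.85 ≈ 15.6 mL/min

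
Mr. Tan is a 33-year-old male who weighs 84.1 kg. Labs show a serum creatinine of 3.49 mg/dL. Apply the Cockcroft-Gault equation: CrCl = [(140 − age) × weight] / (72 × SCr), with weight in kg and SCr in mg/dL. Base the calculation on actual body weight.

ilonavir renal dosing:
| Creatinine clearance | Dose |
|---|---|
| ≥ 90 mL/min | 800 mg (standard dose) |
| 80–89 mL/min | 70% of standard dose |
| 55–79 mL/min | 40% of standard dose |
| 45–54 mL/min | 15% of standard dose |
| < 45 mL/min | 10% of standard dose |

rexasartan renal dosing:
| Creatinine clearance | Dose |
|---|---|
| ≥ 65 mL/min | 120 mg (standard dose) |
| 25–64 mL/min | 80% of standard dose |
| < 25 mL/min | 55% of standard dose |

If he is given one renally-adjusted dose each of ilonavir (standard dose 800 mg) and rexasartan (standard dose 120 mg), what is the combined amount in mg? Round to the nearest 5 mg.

CrCl = (140 − 33) × 84.1 / (72 × 3.49) = 8998.7 / 251.28 ≈ 35.8 mL/min
CrCl ≈ 36 mL/min.
ilonavir: < 45 mL/min → 10% of 800 mg = 80 mg.
rexasartan: 25–64 mL/min → 80% of 120 mg = 96 mg.
Total = 80 + 96 = 176 mg.

175 mg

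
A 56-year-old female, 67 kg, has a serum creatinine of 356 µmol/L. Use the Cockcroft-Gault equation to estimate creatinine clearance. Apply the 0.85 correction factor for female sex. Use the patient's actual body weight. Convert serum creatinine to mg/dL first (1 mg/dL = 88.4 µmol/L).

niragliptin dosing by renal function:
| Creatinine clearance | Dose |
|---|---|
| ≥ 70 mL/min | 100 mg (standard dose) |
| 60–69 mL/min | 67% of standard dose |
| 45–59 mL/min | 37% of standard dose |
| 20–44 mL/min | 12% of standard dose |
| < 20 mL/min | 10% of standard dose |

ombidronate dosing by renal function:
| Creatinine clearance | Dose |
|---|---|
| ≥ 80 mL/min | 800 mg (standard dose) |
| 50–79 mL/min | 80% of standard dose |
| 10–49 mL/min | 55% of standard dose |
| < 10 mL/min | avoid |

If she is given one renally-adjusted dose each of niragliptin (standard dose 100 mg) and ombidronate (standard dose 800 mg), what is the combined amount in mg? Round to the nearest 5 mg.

450 mg

SCr = 356 / 88.4 = 4.027 mg/dL
CrCl = (140 − 56) × 67 / (72 × 4.027) × 0.85 = 5628.0 / 289.94 × 0.85 ≈ 16.5 mL/min
CrCl ≈ 16 mL/min.
niragliptin: < 20 mL/min → 10% of 100 mg = 10 mg.
ombidronate: 10–49 mL/min → 55% of 800 mg = 440 mg.
Total = 10 + 440 = 450 mg.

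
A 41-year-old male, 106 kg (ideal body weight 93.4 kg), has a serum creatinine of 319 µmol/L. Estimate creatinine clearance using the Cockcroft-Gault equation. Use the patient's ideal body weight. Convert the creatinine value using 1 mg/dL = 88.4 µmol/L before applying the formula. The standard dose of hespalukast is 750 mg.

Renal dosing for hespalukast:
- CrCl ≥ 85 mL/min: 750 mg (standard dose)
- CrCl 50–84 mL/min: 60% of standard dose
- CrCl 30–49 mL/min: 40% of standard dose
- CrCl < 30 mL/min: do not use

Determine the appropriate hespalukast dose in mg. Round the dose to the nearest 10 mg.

SCr = 319 / 88.4 = 3.609 mg/dL
CrCl = (140 − 41) × 93.4 / (72 × 3.609) = 9246.6 / 259.85 ≈ 35.6 mL/min
CrCl ≈ 36 mL/min → bracket 30–49 mL/min.
40% of 750 mg = 300 mg

300 mg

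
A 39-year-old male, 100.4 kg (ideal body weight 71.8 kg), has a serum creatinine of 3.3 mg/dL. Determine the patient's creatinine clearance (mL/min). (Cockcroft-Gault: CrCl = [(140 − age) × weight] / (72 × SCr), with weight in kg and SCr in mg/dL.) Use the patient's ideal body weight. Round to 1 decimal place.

30.5 mL/min

CrCl = (140 − 39) × 71.8 / (72 × 3.3) = 7251.8 / 237.60 ≈ 30.5 mL/min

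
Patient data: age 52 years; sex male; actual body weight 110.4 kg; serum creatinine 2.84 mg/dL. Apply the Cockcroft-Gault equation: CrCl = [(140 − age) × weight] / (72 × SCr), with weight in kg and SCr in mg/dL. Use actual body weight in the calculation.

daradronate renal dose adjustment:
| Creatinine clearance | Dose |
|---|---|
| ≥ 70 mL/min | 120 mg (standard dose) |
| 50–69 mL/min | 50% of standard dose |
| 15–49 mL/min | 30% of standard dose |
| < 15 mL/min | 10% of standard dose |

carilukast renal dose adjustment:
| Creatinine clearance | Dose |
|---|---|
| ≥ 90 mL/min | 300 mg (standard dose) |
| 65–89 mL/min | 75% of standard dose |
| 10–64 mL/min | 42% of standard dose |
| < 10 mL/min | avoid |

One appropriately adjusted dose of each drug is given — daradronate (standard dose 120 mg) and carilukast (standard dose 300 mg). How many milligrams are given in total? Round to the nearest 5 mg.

160 mg

CrCl = (140 − 52) × 110.4 / (72 × 2.84) = 9715.2 / 204.48 ≈ 47.5 mL/min
CrCl ≈ 48 mL/min.
daradronate: 15–49 mL/min → 30% of 120 mg = 36 mg.
carilukast: 10–64 mL/min → 42% of 300 mg = 126 mg.
Total = 36 + 126 = 162 mg.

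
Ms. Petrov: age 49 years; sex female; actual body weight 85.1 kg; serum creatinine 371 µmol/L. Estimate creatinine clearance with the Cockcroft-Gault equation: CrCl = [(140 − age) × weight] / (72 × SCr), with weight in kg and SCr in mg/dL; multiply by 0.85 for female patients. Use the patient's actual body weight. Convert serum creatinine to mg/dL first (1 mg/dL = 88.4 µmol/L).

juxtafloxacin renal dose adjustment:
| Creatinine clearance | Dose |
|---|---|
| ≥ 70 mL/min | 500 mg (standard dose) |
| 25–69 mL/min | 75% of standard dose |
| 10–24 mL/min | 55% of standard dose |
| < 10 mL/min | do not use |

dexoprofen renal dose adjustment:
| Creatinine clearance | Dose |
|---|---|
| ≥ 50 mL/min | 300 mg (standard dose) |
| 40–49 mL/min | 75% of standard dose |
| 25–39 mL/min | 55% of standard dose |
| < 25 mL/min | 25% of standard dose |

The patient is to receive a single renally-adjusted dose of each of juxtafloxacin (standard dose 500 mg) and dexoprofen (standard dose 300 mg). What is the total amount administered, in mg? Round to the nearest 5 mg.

350 mg

SCr = 371 / 88.4 = 4.197 mg/dL
CrCl = (140 − 49) × 85.1 / (72 × 4.197) × 0.85 = 7744.1 / 302.18 × 0.85 ≈ 21.8 mL/min
CrCl ≈ 22 mL/min.
juxtafloxacin: 10–24 mL/min → 55% of 500 mg = 275 mg.
dexoprofen: < 25 mL/min → 25% of 300 mg = 75 mg.
Total = 275 + 75 = 350 mg.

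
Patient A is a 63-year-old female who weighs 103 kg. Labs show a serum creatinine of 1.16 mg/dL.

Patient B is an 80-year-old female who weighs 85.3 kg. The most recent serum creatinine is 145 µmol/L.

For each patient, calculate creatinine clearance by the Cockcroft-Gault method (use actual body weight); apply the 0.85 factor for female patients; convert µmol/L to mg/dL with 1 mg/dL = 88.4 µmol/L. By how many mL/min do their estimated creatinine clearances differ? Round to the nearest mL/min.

44 mL/min

Patient A: CrCl = (140 − 63) × 103 / (72 × 1.16) × 0.85 = 7931.0 / 83.52 × 0.85 ≈ 80.7 mL/min
Patient B: SCr = 145 / 88.4 = 1.64 mg/dL
Patient B: CrCl = (140 − 80) × 85.3 / (72 × 1.64) × 0.85 = 5118.0 / 118.08 × 0.85 ≈ 36.8 mL/min
|80.7 − 36.8| = 43.9 mL/min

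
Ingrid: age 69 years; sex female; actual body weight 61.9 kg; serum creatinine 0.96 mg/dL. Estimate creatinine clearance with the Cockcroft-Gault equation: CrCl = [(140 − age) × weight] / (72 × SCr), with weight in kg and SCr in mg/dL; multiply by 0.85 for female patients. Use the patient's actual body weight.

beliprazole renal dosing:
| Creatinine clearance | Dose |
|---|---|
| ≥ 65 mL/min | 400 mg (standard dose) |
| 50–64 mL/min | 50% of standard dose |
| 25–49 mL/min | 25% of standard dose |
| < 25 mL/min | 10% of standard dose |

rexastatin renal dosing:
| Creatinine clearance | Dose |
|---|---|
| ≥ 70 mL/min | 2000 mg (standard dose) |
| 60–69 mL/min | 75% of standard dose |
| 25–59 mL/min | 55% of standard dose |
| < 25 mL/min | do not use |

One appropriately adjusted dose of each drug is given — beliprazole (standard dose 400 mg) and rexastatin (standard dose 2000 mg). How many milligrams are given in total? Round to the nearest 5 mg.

CrCl = (140 − 69) × 61.9 / (72 × 0.96) × 0.85 = 4394.9 / 69.12 × 0.85 ≈ 54.0 mL/min
CrCl ≈ 54 mL/min.
beliprazole: 50–64 mL/min → 50% of 400 mg = 200 mg.
rexastatin: 25–59 mL/min → 55% of 2000 mg = 1100 mg.
Total = 200 + 1100 = 1300 mg.

1300 mg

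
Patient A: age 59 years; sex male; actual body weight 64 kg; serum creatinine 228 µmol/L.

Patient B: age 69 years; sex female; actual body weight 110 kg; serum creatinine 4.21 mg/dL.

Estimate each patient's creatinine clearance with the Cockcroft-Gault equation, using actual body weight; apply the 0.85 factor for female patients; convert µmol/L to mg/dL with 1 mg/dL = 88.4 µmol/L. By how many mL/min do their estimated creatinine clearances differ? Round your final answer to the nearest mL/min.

6 mL/min

Patient A: SCr = 228 / 88.4 = 2.579 mg/dL
Patient A: CrCl = (140 − 59) × 64 / (72 × 2.579) = 5184.0 / 185.69 ≈ 27.9 mL/min
Patient B: CrCl = (140 − 69) × 110 / (72 × 4.21) × 0.85 = 7810.0 / 303.12 × 0.85 ≈ 21.9 mL/min
|27.9 − 21.9| = 6.0 mL/min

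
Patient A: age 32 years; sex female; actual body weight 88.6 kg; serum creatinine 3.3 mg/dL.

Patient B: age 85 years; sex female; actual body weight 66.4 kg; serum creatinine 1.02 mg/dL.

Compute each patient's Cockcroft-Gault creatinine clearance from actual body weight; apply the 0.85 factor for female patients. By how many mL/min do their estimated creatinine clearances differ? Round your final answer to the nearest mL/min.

Patient A: CrCl = (140 − 32) × 88.6 / (72 × 3.3) × 0.85 = 9568.8 / 237.60 × 0.85 ≈ 34.2 mL/min
Patient B: CrCl = (140 − 85) × 66.4 / (72 × 1.02) × 0.85 = 3652.0 / 73.44 × 0.85 ≈ 42.3 mL/min
|34.2 − 42.3| = 8.1 mL/min

8 mL/min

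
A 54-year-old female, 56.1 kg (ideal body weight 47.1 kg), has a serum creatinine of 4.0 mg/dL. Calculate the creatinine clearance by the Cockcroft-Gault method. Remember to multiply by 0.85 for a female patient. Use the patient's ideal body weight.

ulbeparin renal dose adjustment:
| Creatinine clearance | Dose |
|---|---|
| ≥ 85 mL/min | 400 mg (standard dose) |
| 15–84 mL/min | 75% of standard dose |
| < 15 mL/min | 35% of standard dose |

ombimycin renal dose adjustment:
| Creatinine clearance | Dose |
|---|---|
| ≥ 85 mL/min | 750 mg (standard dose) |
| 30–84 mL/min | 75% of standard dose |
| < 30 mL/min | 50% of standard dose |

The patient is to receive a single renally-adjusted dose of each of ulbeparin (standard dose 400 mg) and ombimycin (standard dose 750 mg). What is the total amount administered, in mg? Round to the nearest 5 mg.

515 mg

CrCl = (140 − 54) × 47.1 / (72 × 4) × 0.85 = 4050.6 / 288.00 × 0.85 ≈ 12.0 mL/min
CrCl ≈ 12 mL/min.
ulbeparin: < 15 mL/min → 35% of 400 mg = 140 mg.
ombimycin: < 30 mL/min → 50% of 750 mg = 375 mg.
Total = 140 + 375 = 515 mg.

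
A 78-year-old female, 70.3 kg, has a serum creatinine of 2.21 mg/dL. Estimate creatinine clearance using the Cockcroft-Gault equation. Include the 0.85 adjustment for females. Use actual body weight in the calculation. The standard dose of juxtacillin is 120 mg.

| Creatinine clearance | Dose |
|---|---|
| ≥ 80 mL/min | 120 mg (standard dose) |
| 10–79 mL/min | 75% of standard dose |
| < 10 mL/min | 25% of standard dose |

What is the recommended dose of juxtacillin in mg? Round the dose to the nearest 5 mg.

90 mg

CrCl = (140 − 78) × 70.3 / (72 × 2.21) × 0.85 = 4358.6 / 159.12 × 0.85 ≈ 23.3 mL/min
CrCl ≈ 23 mL/min → bracket 10–79 mL/min.
75% of 120 mg = 90 mg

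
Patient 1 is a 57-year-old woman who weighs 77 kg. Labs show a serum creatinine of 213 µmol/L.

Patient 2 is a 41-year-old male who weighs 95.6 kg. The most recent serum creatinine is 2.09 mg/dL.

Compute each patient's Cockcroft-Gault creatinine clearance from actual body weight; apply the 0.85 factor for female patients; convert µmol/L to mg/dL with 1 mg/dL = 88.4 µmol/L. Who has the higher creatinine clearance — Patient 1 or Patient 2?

Patient 2

Patient 1: SCr = 213 / 88.4 = 2.41 mg/dL
Patient 1: CrCl = (140 − 57) × 77 / (72 × 2.41) × 0.85 = 6391.0 / 173.52 × 0.85 ≈ 31.3 mL/min
Patient 2: CrCl = (140 − 41) × 95.6 / (72 × 2.09) = 9464.4 / 150.48 ≈ 62.9 mL/min
31.3 vs 62.9 mL/min → Patient 2 is higher.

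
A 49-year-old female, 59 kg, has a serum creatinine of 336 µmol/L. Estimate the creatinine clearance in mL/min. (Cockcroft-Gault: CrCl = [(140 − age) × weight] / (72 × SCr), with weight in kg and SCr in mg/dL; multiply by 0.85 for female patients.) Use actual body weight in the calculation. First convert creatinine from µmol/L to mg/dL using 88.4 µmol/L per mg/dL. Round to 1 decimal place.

16.7 mL/min

SCr = 336 / 88.4 = 3.801 mg/dL
CrCl = (140 − 49) × 59 / (72 × 3.801) × 0.85 = 5369.0 / 273.67 × 0.85 ≈ 16.7 mL/min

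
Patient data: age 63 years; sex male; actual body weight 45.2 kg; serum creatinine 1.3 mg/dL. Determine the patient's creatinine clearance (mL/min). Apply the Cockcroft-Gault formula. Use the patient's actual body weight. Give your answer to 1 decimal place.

CrCl = (140 − 63) × 45.2 / (72 × 1.3) = 3480.4 / 93.60 ≈ 37.2 mL/min

37.2 mL/min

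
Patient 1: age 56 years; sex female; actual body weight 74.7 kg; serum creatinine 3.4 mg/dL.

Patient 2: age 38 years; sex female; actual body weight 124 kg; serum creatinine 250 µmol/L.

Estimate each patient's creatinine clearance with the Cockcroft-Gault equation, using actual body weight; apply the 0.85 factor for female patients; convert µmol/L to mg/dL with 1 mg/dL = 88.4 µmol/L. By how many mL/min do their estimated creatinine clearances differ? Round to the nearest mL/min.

Patient 1: CrCl = (140 − 56) × 74.7 / (72 × 3.4) × 0.85 = 6274.8 / 244.80 × 0.85 ≈ 21.8 mL/min
Patient 2: SCr = 250 / 88.4 = 2.828 mg/dL
Patient 2: CrCl = (140 − 38) × 124 / (72 × 2.828) × 0.85 = 12648.0 / 203.62 × 0.85 ≈ 52.8 mL/min
|21.8 − 52.8| = 31.0 mL/min

31 mL/min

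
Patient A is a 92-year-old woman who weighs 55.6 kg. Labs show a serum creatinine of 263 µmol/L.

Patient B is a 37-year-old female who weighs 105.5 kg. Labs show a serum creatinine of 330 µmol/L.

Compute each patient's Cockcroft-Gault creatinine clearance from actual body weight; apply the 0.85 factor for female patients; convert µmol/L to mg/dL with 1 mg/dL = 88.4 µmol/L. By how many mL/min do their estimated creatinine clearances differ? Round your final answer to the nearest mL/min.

Patient A: SCr = 263 / 88.4 = 2.975 mg/dL
Patient A: CrCl = (140 − 92) × 55.6 / (72 × 2.975) × 0.85 = 2668.8 / 214.20 × 0.85 ≈ 10.6 mL/min
Patient B: SCr = 330 / 88.4 = 3.733 mg/dL
Patient B: CrCl = (140 − 37) × 105.5 / (72 × 3.733) × 0.85 = 10866.5 / 268.78 × 0.85 ≈ 34.4 mL/min
|10.6 − 34.4| = 23.8 mL/min

24 mL/min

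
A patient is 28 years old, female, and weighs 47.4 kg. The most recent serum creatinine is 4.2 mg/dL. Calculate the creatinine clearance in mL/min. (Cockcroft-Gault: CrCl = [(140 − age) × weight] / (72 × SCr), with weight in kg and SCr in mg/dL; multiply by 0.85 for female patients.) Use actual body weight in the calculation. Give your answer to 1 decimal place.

CrCl = (140 − 28) × 47.4 / (72 × 4.2) × 0.85 = 5308.8 / 302.40 × 0.85 ≈ 14.9 mL/min

14.9 mL/min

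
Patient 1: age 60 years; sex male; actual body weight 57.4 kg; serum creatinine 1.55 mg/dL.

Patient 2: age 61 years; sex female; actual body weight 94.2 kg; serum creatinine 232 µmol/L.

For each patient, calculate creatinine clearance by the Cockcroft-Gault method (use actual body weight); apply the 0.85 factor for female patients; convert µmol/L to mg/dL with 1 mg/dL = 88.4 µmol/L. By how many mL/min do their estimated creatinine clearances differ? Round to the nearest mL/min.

8 mL/min

Patient 1: CrCl = (140 − 60) × 57.4 / (72 × 1.55) = 4592.0 / 111.60 ≈ 41.1 mL/min
Patient 2: SCr = 232 / 88.4 = 2.624 mg/dL
Patient 2: CrCl = (140 − 61) × 94.2 / (72 × 2.624) × 0.85 = 7441.8 / 188.93 × 0.85 ≈ 33.5 mL/min
|41.1 − 33.5| = 7.6 mL/min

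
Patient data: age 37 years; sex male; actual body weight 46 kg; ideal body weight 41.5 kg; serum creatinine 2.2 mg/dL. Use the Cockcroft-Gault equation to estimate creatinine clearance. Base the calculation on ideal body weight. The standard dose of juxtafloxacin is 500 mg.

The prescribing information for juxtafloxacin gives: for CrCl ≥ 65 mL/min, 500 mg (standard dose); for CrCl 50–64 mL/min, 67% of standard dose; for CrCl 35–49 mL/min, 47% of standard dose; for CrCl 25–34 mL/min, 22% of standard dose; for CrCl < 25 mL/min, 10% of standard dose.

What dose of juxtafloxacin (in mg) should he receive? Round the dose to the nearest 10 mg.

110 mg

CrCl = (140 − 37) × 41.5 / (72 × 2.2) = 4274.5 / 158.40 ≈ 27.0 mL/min
CrCl ≈ 27 mL/min → bracket 25–34 mL/min.
22% of 500 mg = 110 mg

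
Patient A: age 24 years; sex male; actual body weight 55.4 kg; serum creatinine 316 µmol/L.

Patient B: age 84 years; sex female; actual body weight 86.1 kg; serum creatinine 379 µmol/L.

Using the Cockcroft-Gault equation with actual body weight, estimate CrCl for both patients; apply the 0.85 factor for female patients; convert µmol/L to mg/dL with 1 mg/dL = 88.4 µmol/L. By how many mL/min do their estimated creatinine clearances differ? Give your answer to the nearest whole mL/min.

12 mL/min

Patient A: SCr = 316 / 88.4 = 3.575 mg/dL
Patient A: CrCl = (140 − 24) × 55.4 / (72 × 3.575) = 6426.4 / 257.40 ≈ 25.0 mL/min
Patient B: SCr = 379 / 88.4 = 4.287 mg/dL
Patient B: CrCl = (140 − 84) × 86.1 / (72 × 4.287) × 0.85 = 4821.6 / 308.66 × 0.85 ≈ 13.3 mL/min
|25.0 − 13.3| = 11.7 mL/min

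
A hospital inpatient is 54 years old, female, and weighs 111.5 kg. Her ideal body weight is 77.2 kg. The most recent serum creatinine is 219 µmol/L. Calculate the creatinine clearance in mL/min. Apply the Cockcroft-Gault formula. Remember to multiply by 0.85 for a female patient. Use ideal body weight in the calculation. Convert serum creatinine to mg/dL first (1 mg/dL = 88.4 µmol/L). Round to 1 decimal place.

31.6 mL/min

SCr = 219 / 88.4 = 2.477 mg/dL
CrCl = (140 − 54) × 77.2 / (72 × 2.477) × 0.85 = 6639.2 / 178.34 × 0.85 ≈ 31.6 mL/min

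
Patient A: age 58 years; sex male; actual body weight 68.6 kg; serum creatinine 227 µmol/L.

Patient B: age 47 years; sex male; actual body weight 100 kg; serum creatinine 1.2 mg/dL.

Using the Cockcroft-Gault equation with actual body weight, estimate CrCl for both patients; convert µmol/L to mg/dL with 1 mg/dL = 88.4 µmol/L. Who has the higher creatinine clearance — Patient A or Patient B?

Patient A: SCr = 227 / 88.4 = 2.568 mg/dL
Patient A: CrCl = (140 − 58) × 68.6 / (72 × 2.568) = 5625.2 / 184.90 ≈ 30.4 mL/min
Patient B: CrCl = (140 − 47) × 100 / (72 × 1.2) = 9300.0 / 86.40 ≈ 107.6 mL/min
30.4 vs 107.6 mL/min → Patient B is higher.

Patient B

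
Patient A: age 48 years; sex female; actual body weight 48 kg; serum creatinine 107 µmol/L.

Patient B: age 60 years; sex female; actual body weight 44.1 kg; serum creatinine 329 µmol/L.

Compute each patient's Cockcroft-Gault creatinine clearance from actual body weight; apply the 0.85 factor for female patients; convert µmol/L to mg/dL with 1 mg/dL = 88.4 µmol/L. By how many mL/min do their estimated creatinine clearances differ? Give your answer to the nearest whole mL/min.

Patient A: SCr = 107 / 88.4 = 1.21 mg/dL
Patient A: CrCl = (140 − 48) × 48 / (72 × 1.21) × 0.85 = 4416.0 / 87.12 × 0.85 ≈ 43.1 mL/min
Patient B: SCr = 329 / 88.4 = 3.722 mg/dL
Patient B: CrCl = (140 − 60) × 44.1 / (72 × 3.722) × 0.85 = 3528.0 / 267.98 × 0.85 ≈ 11.2 mL/min
|43.1 − 11.2| = 31.9 mL/min

32 mL/min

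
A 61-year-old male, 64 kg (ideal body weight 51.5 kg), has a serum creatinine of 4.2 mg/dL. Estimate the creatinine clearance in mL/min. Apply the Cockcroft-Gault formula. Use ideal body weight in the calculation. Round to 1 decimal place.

13.5 mL/min

CrCl = (140 − 61) × 51.5 / (72 × 4.2) = 4068.5 / 302.40 ≈ 13.5 mL/min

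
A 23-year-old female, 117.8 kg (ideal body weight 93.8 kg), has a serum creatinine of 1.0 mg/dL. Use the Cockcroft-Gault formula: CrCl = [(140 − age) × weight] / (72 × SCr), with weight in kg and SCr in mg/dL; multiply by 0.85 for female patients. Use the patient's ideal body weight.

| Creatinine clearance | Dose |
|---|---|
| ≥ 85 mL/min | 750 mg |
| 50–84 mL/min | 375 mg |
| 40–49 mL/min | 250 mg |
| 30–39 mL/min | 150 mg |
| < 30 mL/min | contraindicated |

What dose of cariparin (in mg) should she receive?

750 mg

CrCl = (140 − 23) × 93.8 / (72 × 1) × 0.85 = 10974.6 / 72.00 × 0.85 ≈ 129.6 mL/min
CrCl ≈ 130 mL/min → bracket ≥ 85 mL/min.
Dose for this bracket: 750 mg.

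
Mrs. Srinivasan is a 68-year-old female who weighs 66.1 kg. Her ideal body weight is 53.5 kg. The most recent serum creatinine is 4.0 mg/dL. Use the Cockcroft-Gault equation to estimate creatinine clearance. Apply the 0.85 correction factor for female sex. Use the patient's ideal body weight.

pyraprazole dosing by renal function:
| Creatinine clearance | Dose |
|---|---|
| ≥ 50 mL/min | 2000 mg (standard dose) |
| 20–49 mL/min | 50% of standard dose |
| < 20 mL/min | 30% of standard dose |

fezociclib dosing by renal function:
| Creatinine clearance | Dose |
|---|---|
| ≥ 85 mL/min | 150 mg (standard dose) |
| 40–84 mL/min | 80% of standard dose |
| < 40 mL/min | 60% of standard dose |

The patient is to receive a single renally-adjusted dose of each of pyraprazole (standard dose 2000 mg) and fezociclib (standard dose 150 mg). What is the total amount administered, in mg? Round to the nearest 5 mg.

CrCl = (140 − 68) × 53.5 / (72 × 4) × 0.85 = 3852.0 / 288.00 × 0.85 ≈ 11.4 mL/min
CrCl ≈ 11 mL/min.
pyraprazole: < 20 mL/min → 30% of 2000 mg = 600 mg.
fezociclib: < 40 mL/min → 60% of 150 mg = 90 mg.
Total = 600 + 90 = 690 mg.

690 mg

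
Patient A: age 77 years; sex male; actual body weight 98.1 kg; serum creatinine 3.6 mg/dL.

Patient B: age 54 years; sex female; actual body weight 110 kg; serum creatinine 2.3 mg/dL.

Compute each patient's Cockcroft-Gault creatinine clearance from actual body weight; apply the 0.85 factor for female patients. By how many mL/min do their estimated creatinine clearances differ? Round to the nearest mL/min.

25 mL/min

Patient A: CrCl = (140 − 77) × 98.1 / (72 × 3.6) = 6180.3 / 259.20 ≈ 23.8 mL/min
Patient B: CrCl = (140 − 54) × 110 / (72 × 2.3) × 0.85 = 9460.0 / 165.60 × 0.85 ≈ 48.6 mL/min
|23.8 − 48.6| = 24.8 mL/min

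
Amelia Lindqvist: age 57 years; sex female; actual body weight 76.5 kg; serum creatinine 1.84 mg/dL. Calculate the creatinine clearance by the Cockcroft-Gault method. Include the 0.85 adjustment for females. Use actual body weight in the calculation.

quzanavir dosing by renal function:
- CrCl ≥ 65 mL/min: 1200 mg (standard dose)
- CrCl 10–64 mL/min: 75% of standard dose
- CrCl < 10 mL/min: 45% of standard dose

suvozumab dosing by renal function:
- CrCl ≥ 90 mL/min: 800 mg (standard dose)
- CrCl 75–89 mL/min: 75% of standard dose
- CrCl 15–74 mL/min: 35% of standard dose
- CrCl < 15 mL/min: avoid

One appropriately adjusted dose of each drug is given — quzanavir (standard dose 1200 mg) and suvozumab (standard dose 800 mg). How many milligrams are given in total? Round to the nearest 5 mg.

CrCl = (140 − 57) × 76.5 / (72 × 1.84) × 0.85 = 6349.5 / 132.48 × 0.85 ≈ 40.7 mL/min
CrCl ≈ 41 mL/min.
quzanavir: 10–64 mL/min → 75% of 1200 mg = 900 mg.
suvozumab: 15–74 mL/min → 35% of 800 mg = 280 mg.
Total = 900 + 280 = 1180 mg.

1180 mg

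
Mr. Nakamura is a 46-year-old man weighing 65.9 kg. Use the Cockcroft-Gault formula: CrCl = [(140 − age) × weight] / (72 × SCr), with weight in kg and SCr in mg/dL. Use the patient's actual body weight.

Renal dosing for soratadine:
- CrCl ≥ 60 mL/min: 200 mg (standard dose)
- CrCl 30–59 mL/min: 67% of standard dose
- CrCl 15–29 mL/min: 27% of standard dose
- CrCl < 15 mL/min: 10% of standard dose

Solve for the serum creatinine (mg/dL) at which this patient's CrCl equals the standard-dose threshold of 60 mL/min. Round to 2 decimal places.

1.43 mg/dL

Standard dose requires CrCl ≥ 60 mL/min.
Set (140 − 46) × 65.9 / (72 × SCr) = 60
SCr = (140 − 46) × 65.9 / (72 × 60) = 1.434 mg/dL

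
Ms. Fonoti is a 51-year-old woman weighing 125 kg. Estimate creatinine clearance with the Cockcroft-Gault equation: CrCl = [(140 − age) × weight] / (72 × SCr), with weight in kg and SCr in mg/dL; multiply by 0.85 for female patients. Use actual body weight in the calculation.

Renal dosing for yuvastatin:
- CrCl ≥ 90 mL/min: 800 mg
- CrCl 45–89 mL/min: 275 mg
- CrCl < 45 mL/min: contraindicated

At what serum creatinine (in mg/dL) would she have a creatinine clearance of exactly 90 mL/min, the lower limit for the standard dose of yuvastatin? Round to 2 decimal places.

Standard dose requires CrCl ≥ 90 mL/min.
Set (140 − 51) × 125 × 0.85 / (72 × SCr) = 90
SCr = (140 − 51) × 125 × 0.85 / (72 × 90) = 1.459 mg/dL

1.46 mg/dL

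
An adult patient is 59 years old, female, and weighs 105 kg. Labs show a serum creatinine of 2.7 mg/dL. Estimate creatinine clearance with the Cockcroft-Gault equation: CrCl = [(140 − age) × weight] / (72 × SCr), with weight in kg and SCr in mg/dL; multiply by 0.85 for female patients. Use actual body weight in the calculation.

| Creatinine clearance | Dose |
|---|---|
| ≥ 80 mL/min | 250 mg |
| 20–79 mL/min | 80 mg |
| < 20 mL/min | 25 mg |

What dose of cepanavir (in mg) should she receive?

CrCl = (140 − 59) × 105 / (72 × 2.7) × 0.85 = 8505.0 / 194.40 × 0.85 ≈ 37.2 mL/min
CrCl ≈ 37 mL/min → bracket 20–79 mL/min.
Dose for this bracket: 80 mg.

80 mg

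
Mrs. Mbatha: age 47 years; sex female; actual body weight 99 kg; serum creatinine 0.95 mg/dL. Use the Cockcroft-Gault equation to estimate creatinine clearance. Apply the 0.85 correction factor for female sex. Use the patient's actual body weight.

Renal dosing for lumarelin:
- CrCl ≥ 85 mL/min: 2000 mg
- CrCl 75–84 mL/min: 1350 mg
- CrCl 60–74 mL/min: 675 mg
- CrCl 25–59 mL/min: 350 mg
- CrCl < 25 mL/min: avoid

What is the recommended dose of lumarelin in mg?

2000 mg

CrCl = (140 − 47) × 99 / (72 × 0.95) × 0.85 = 9207.0 / 68.40 × 0.85 ≈ 114.4 mL/min
CrCl ≈ 114 mL/min → bracket ≥ 85 mL/min.
Dose for this bracket: 2000 mg.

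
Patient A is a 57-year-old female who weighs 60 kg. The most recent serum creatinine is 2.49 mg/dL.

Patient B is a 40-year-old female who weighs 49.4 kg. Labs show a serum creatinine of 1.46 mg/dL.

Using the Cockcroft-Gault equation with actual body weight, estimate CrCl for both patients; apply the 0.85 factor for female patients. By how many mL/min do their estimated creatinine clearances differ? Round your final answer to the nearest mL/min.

Patient A: CrCl = (140 − 57) × 60 / (72 × 2.49) × 0.85 = 4980.0 / 179.28 × 0.85 ≈ 23.6 mL/min
Patient B: CrCl = (140 − 40) × 49.4 / (72 × 1.46) × 0.85 = 4940.0 / 105.12 × 0.85 ≈ 39.9 mL/min
|23.6 − 39.9| = 16.3 mL/min

16 mL/min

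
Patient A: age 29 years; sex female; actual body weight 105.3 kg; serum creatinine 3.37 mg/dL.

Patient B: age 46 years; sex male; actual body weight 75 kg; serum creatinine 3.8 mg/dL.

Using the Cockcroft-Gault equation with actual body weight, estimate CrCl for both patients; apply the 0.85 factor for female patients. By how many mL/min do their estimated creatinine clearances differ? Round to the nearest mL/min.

Patient A: CrCl = (140 − 29) × 105.3 / (72 × 3.37) × 0.85 = 11688.3 / 242.64 × 0.85 ≈ 40.9 mL/min
Patient B: CrCl = (140 − 46) × 75 / (72 × 3.8) = 7050.0 / 273.60 ≈ 25.8 mL/min
|40.9 − 25.8| = 15.1 mL/min

15 mL/min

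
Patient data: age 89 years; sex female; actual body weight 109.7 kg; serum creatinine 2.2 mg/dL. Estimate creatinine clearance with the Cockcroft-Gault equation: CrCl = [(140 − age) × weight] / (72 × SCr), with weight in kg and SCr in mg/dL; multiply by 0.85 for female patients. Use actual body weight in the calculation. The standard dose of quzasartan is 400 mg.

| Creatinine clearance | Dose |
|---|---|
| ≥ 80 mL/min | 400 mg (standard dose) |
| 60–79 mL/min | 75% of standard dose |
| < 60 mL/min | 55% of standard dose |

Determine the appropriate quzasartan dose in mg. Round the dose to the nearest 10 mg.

220 mg

CrCl = (140 − 89) × 109.7 / (72 × 2.2) × 0.85 = 5594.7 / 158.40 × 0.85 ≈ 30.0 mL/min
CrCl ≈ 30 mL/min → bracket < 60 mL/min.
55% of 400 mg = 220 mg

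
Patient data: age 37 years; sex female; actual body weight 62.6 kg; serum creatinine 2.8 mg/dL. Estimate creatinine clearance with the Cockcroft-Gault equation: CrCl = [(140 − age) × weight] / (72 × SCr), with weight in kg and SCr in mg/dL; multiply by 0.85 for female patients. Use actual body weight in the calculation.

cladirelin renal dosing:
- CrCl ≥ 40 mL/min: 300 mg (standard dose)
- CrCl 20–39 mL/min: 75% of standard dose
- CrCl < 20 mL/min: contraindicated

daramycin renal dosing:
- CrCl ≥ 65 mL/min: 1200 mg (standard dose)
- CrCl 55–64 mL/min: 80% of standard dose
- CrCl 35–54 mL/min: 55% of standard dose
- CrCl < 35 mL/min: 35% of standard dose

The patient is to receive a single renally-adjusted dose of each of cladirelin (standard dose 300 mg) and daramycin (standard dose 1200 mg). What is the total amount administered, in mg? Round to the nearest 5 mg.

645 mg

CrCl = (140 − 37) × 62.6 / (72 × 2.8) × 0.85 = 6447.8 / 201.60 × 0.85 ≈ 27.2 mL/min
CrCl ≈ 27 mL/min.
cladirelin: 20–39 mL/min → 75% of 300 mg = 225 mg.
daramycin: < 35 mL/min → 35% of 1200 mg = 420 mg.
Total = 225 + 420 = 645 mg.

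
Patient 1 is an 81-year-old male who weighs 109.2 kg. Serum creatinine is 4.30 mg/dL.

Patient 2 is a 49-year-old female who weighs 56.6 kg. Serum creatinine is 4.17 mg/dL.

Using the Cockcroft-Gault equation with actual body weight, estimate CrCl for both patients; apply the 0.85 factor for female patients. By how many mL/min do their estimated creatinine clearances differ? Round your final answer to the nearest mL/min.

Patient 1: CrCl = (140 − 81) × 109.2 / (72 × 4.3) = 6442.8 / 309.60 ≈ 20.8 mL/min
Patient 2: CrCl = (140 − 49) × 56.6 / (72 × 4.17) × 0.85 = 5150.6 / 300.24 × 0.85 ≈ 14.6 mL/min
|20.8 − 14.6| = 6.2 mL/min

6 mL/min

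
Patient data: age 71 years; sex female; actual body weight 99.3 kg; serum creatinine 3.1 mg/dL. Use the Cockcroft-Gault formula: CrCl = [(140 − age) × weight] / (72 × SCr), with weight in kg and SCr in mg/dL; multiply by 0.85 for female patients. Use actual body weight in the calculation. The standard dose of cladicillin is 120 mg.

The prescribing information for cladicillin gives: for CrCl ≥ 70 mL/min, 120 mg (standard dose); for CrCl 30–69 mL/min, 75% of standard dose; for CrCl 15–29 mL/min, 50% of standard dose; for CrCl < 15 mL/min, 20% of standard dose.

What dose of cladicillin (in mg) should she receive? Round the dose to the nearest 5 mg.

60 mg

CrCl = (140 − 71) × 99.3 / (72 × 3.1) × 0.85 = 6851.7 / 223.20 × 0.85 ≈ 26.1 mL/min
CrCl ≈ 26 mL/min → bracket 15–29 mL/min.
50% of 120 mg = 60 mg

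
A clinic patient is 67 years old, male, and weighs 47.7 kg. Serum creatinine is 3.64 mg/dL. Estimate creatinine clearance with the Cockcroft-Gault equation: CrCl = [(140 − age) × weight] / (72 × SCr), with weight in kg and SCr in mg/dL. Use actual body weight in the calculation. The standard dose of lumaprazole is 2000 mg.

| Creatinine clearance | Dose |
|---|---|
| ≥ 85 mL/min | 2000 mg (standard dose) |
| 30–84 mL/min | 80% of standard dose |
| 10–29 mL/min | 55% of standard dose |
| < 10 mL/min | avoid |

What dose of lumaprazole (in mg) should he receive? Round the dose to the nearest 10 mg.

1100 mg

CrCl = (140 − 67) × 47.7 / (72 × 3.64) = 3482.1 / 262.08 ≈ 13.3 mL/min
CrCl ≈ 13 mL/min → bracket 10–29 mL/min.
55% of 2000 mg = 1100 mg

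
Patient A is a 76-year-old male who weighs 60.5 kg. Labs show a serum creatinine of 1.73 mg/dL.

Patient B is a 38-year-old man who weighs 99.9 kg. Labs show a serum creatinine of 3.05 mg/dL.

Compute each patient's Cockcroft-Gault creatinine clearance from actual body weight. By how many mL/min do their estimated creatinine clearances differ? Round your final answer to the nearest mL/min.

Patient A: CrCl = (140 − 76) × 60.5 / (72 × 1.73) = 3872.0 / 124.56 ≈ 31.1 mL/min
Patient B: CrCl = (140 − 38) × 99.9 / (72 × 3.05) = 10189.8 / 219.60 ≈ 46.4 mL/min
|31.1 − 46.4| = 15.3 mL/min

15 mL/min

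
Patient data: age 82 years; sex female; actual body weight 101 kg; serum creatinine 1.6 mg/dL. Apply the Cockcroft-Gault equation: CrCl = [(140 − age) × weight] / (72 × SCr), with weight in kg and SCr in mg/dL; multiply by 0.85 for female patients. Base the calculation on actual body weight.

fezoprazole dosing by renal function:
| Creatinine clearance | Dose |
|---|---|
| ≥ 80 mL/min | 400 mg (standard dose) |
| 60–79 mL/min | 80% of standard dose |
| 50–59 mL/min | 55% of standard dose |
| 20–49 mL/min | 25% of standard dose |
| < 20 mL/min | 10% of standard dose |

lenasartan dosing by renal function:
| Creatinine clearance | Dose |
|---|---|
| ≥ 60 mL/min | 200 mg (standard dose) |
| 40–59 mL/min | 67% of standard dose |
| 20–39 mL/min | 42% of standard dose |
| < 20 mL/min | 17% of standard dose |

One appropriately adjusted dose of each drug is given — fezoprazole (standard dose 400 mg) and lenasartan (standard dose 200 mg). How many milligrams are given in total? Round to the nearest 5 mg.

CrCl = (140 − 82) × 101 / (72 × 1.6) × 0.85 = 5858.0 / 115.20 × 0.85 ≈ 43.2 mL/min
CrCl ≈ 43 mL/min.
fezoprazole: 20–49 mL/min → 25% of 400 mg = 100 mg.
lenasartan: 40–59 mL/min → 67% of 200 mg = 134 mg.
Total = 100 + 134 = 234 mg.

235 mg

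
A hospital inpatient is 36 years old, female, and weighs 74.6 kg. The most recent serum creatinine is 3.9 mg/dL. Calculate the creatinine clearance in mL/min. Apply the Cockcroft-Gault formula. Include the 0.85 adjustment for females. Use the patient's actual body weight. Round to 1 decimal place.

CrCl = (140 − 36) × 74.6 / (72 × 3.9) × 0.85 = 7758.4 / 280.80 × 0.85 ≈ 23.5 mL/min

23.5 mL/min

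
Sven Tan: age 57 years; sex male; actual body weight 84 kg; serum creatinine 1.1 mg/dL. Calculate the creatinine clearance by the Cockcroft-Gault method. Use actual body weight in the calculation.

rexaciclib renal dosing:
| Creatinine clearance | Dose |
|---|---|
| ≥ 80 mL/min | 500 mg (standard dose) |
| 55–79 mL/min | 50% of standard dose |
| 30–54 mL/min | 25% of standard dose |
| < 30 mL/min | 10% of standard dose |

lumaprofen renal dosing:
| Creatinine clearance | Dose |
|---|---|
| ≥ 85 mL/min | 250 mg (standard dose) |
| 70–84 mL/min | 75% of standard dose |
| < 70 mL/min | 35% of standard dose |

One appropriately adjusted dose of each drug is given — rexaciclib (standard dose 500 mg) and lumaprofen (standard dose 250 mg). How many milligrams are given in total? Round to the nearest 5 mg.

750 mg

CrCl = (140 − 57) × 84 / (72 × 1.1) = 6972.0 / 79.20 ≈ 88.0 mL/min
CrCl ≈ 88 mL/min.
rexaciclib: ≥ 80 mL/min → 100% of 500 mg = 500 mg.
lumaprofen: ≥ 85 mL/min → 100% of 250 mg = 250 mg.
Total = 500 + 250 = 750 mg.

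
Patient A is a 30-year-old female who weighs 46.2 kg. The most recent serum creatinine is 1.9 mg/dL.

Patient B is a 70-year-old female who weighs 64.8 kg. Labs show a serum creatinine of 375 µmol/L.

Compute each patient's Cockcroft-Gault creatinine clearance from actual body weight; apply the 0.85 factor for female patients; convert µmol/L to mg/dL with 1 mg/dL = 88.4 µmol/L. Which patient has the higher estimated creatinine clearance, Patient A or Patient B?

Patient A

Patient A: CrCl = (140 − 30) × 46.2 / (72 × 1.9) × 0.85 = 5082.0 / 136.80 × 0.85 ≈ 31.6 mL/min
Patient B: SCr = 375 / 88.4 = 4.242 mg/dL
Patient B: CrCl = (140 − 70) × 64.8 / (72 × 4.242) × 0.85 = 4536.0 / 305.42 × 0.85 ≈ 12.6 mL/min
31.6 vs 12.6 mL/min → Patient A is higher.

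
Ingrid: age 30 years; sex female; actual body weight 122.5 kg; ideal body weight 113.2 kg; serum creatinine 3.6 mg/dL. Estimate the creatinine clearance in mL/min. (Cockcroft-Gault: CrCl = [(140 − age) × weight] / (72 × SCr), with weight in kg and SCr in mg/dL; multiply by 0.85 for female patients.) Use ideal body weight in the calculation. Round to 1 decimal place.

40.8 mL/min

CrCl = (140 − 30) × 113.2 / (72 × 3.6) × 0.85 = 12452.0 / 259.20 × 0.85 ≈ 40.8 mL/min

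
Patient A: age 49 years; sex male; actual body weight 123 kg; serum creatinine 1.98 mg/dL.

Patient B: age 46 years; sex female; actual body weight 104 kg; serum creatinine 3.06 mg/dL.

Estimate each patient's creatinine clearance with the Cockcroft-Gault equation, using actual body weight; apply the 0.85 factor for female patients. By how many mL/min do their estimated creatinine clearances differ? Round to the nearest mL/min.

Patient A: CrCl = (140 − 49) × 123 / (72 × 1.98) = 11193.0 / 142.56 ≈ 78.5 mL/min
Patient B: CrCl = (140 − 46) × 104 / (72 × 3.06) × 0.85 = 9776.0 / 220.32 × 0.85 ≈ 37.7 mL/min
|78.5 − 37.7| = 40.8 mL/min

41 mL/min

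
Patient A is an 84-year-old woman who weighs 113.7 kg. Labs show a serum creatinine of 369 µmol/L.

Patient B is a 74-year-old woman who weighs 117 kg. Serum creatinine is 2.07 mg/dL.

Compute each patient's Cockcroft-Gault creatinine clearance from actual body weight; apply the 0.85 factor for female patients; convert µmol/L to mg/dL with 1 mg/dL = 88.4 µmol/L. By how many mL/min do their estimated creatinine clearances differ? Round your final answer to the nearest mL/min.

Patient A: SCr = 369 / 88.4 = 4.174 mg/dL
Patient A: CrCl = (140 − 84) × 113.7 / (72 × 4.174) × 0.85 = 6367.2 / 300.53 × 0.85 ≈ 18.0 mL/min
Patient B: CrCl = (140 − 74) × 117 / (72 × 2.07) × 0.85 = 7722.0 / 149.04 × 0.85 ≈ 44.0 mL/min
|18.0 − 44.0| = 26.0 mL/min

26 mL/min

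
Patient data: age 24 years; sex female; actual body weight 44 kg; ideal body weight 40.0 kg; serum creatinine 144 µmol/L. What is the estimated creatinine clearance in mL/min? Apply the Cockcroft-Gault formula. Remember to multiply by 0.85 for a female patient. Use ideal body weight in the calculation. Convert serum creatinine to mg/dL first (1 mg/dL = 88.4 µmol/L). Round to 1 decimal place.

33.6 mL/min

SCr = 144 / 88.4 = 1.629 mg/dL
CrCl = (140 − 24) × 40 / (72 × 1.629) × 0.85 = 4640.0 / 117.29 × 0.85 ≈ 33.6 mL/min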